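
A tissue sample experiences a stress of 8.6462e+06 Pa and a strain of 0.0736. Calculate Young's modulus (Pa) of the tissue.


E = stress / strain
E = 8.6462e+06 / 0.0736
E = 1.1748e+08


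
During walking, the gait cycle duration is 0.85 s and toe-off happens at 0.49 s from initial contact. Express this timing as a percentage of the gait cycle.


pct = (event_time / cycle_time) * 100
pct = (0.49 / 0.85) * 100
ratio = 0.5765
pct = 57.6471


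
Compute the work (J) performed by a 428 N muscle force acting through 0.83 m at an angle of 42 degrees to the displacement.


W = F * d * cos(theta)
theta = 42 deg = 0.7330 rad
cos(theta) = 0.7431
W = 428 * 0.83 * 0.7431
W = 263.9948


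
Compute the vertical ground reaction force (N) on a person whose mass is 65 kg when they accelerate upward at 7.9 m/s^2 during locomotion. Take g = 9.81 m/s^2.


GRF = m * (g + a)
GRF = 65 * (9.81 + 7.9)
GRF = 65 * 17.7100
GRF = 1151.1500


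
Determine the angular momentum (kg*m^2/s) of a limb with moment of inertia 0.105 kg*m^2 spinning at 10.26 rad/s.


L = I * omega
L = 0.105 * 10.26
L = 1.0773


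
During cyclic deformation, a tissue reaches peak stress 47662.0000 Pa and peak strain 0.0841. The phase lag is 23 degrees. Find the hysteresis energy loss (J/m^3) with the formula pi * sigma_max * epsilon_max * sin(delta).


E_loss = pi * sigma_max * epsilon_max * sin(delta)
delta = 23 deg = 0.4014 rad
sin(delta) = 0.3907
E_loss = pi * 47662.0000 * 0.0841 * 0.3907
E_loss = 4920.3517


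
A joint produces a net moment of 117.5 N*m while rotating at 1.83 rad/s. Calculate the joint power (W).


P = M * omega
P = 117.5 * 1.83
P = 215.0250


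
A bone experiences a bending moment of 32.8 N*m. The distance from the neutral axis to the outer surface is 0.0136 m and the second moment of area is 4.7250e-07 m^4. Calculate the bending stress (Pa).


sigma = M * c / I
sigma = 32.8 * 0.0136 / 4.7250e-07
M * c = 0.4461
sigma = 944084.6561


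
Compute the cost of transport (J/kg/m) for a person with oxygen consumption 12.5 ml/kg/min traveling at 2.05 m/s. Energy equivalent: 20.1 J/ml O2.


Power per kg = VO2 * 20.1 / 60
Power per kg = 12.5 * 20.1 / 60 = 4.1875 W/kg
Cost = power_per_kg / speed
Cost = 4.1875 / 2.05
Cost = 2.0427


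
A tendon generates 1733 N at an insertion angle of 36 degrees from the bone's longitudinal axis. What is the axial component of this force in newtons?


F_eff = F_tendon * cos(theta)
theta = 36 deg = 0.6283 rad
cos(theta) = 0.8090
F_eff = 1733 * 0.8090
F_eff = 1402.0265


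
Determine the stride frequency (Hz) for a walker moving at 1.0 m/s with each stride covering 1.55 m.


f = v / stride_length
f = 1.0 / 1.55
f = 0.6452


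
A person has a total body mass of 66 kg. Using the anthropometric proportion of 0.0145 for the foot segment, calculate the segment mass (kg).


m_segment = body_mass * fraction
m_segment = 66 * 0.0145
m_segment = 0.9570


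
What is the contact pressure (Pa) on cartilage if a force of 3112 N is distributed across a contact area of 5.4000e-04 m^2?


P = F / A
P = 3112 / 5.4000e-04
P = 5.7630e+06


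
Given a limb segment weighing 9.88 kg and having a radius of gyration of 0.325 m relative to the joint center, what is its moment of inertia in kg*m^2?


I = m * k^2
I = 9.88 * 0.325^2
k^2 = 0.1056
I = 1.0436


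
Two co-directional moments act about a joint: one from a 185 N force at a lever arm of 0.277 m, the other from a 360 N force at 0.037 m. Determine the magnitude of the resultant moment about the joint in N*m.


M = F1 * d1 + F2 * d2
M = 185 * 0.277 + 360 * 0.037
M = 51.2450 + 13.3200
M = 64.5650


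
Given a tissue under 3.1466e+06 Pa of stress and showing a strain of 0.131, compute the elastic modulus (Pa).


E = stress / strain
E = 3.1466e+06 / 0.131
E = 2.4020e+07


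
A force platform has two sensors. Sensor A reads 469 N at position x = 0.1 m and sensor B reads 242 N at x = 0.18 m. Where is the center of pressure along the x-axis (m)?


COP_x = (F1*x1 + F2*x2) / (F1 + F2)
COP_x = (469*0.1 + 242*0.18) / (469 + 242)
Numerator = 90.4600
Denominator = 711
COP_x = 0.1272


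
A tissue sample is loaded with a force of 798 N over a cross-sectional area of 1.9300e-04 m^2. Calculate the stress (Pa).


stress = F / A
stress = 798 / 1.9300e-04
stress = 4.1347e+06


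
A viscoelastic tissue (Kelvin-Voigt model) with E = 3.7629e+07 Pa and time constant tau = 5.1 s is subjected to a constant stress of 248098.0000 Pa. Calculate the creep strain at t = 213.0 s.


epsilon(t) = (sigma/E) * (1 - exp(-t/tau))
sigma/E = 248098.0000 / 3.7629e+07 = 0.0066
exp(-t/tau) = exp(-213.0 / 5.1) = 7.2748e-19
epsilon = 0.0066 * (1 - 7.2748e-19)
epsilon = 0.0066


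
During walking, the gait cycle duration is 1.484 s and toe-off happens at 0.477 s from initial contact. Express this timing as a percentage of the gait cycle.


pct = (event_time / cycle_time) * 100
pct = (0.477 / 1.484) * 100
ratio = 0.3214
pct = 32.1429


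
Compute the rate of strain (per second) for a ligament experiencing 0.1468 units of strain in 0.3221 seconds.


strain_rate = delta_strain / delta_t
strain_rate = 0.1468 / 0.3221
strain_rate = 0.4558


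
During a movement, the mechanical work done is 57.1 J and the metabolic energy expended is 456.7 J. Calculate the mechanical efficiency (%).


eta = (W_mech / E_meta) * 100
eta = (57.1 / 456.7) * 100
ratio = 0.1250
eta = 12.5027


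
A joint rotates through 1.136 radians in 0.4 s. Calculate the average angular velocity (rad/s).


omega = delta_theta / delta_t
omega = 1.136 / 0.4
omega = 2.8400


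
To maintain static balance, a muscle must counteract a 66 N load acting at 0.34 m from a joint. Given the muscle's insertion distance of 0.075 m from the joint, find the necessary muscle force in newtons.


F_muscle = W * d_load / d_muscle
F_muscle = 66 * 0.34 / 0.075
Numerator = 22.4400
F_muscle = 299.2000


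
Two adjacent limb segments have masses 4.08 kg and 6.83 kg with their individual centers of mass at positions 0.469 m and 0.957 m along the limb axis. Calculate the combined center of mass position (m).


COM = (m1*x1 + m2*x2) / (m1 + m2)
COM = (4.08*0.469 + 6.83*0.957) / (4.08 + 6.83)
Numerator = 8.4498
Denominator = 10.9100
COM = 0.7745


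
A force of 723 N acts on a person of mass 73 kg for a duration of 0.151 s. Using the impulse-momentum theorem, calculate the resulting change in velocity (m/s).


J = F * dt = 723 * 0.151 = 109.1730 N*s
delta_v = J / m
delta_v = 109.1730 / 73
delta_v = 1.4955


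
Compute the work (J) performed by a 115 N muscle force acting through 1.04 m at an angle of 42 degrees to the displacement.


W = F * d * cos(theta)
theta = 42 deg = 0.7330 rad
cos(theta) = 0.7431
W = 115 * 1.04 * 0.7431
W = 88.8801


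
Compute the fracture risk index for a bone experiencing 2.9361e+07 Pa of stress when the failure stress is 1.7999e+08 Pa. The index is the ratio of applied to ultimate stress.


FRI = applied / ultimate
FRI = 2.9361e+07 / 1.7999e+08
FRI = 0.1631


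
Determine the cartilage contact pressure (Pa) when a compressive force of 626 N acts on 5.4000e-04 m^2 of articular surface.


P = F / A
P = 626 / 5.4000e-04
P = 1.1593e+06


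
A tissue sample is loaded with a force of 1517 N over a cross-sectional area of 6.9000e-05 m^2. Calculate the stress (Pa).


stress = F / A
stress = 1517 / 6.9000e-05
stress = 2.1986e+07


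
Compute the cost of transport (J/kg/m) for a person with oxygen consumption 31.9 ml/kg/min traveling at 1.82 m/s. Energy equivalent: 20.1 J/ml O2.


Power per kg = VO2 * 20.1 / 60
Power per kg = 31.9 * 20.1 / 60 = 10.6865 W/kg
Cost = power_per_kg / speed
Cost = 10.6865 / 1.82
Cost = 5.8717


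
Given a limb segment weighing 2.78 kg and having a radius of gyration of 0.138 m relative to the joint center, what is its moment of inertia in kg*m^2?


I = m * k^2
I = 2.78 * 0.138^2
k^2 = 0.0190
I = 0.0529


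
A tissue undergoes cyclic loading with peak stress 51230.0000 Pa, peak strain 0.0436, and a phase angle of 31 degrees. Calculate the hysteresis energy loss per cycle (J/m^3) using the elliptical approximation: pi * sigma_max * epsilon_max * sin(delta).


E_loss = pi * sigma_max * epsilon_max * sin(delta)
delta = 31 deg = 0.5411 rad
sin(delta) = 0.5150
E_loss = pi * 51230.0000 * 0.0436 * 0.5150
E_loss = 3614.0991


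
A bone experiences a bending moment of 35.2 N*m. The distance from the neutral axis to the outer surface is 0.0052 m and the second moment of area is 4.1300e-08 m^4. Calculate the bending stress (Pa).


sigma = M * c / I
sigma = 35.2 * 0.0052 / 4.1300e-08
M * c = 0.1830
sigma = 4.4320e+06


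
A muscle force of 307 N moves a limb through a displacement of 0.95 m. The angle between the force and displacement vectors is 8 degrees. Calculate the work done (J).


W = F * d * cos(theta)
theta = 8 deg = 0.1396 rad
cos(theta) = 0.9903
W = 307 * 0.95 * 0.9903
W = 288.8117


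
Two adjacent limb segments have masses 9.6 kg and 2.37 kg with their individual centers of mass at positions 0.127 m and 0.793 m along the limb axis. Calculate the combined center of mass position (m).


COM = (m1*x1 + m2*x2) / (m1 + m2)
COM = (9.6*0.127 + 2.37*0.793) / (9.6 + 2.37)
Numerator = 3.0986
Denominator = 11.9700
COM = 0.2589


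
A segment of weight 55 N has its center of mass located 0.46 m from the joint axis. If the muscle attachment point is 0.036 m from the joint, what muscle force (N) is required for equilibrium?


F_muscle = W * d_load / d_muscle
F_muscle = 55 * 0.46 / 0.036
Numerator = 25.3000
F_muscle = 702.7778


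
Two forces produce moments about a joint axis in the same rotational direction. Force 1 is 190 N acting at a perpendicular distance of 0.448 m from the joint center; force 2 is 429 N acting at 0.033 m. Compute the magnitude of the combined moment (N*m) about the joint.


M = F1 * d1 + F2 * d2
M = 190 * 0.448 + 429 * 0.033
M = 85.1200 + 14.1570
M = 99.2770


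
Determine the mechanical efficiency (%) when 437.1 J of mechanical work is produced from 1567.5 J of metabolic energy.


eta = (W_mech / E_meta) * 100
eta = (437.1 / 1567.5) * 100
ratio = 0.2789
eta = 27.8852


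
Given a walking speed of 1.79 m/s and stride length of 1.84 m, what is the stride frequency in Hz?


f = v / stride_length
f = 1.79 / 1.84
f = 0.9728


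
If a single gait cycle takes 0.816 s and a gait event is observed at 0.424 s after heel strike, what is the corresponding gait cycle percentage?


pct = (event_time / cycle_time) * 100
pct = (0.424 / 0.816) * 100
ratio = 0.5196
pct = 51.9608


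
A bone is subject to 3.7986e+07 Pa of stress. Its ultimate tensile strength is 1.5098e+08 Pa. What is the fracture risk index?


FRI = applied / ultimate
FRI = 3.7986e+07 / 1.5098e+08
FRI = 0.2516


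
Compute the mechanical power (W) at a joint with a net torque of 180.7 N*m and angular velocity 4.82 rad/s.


P = M * omega
P = 180.7 * 4.82
P = 870.9740


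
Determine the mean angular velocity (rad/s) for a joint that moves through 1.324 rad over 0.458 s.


omega = delta_theta / delta_t
omega = 1.324 / 0.458
omega = 2.8908


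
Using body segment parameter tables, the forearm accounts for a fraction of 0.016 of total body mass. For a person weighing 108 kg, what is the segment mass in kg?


m_segment = body_mass * fraction
m_segment = 108 * 0.016
m_segment = 1.7280


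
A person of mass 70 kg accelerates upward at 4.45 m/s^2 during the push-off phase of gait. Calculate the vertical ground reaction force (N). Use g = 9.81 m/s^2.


GRF = m * (g + a)
GRF = 70 * (9.81 + 4.45)
GRF = 70 * 14.2600
GRF = 998.2000


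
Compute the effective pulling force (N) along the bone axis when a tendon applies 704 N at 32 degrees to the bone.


F_eff = F_tendon * cos(theta)
theta = 32 deg = 0.5585 rad
cos(theta) = 0.8480
F_eff = 704 * 0.8480
F_eff = 597.0259


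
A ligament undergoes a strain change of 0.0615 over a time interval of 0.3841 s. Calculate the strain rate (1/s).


strain_rate = delta_strain / delta_t
strain_rate = 0.0615 / 0.3841
strain_rate = 0.1601


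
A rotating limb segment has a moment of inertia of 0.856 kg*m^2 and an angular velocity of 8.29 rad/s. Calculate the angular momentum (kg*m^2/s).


L = I * omega
L = 0.856 * 8.29
L = 7.0962


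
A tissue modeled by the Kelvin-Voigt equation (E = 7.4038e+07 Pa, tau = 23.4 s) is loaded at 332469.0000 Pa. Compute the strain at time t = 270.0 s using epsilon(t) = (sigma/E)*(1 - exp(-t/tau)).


epsilon(t) = (sigma/E) * (1 - exp(-t/tau))
sigma/E = 332469.0000 / 7.4038e+07 = 0.0045
exp(-t/tau) = exp(-270.0 / 23.4) = 9.7479e-06
epsilon = 0.0045 * (1 - 9.7479e-06)
epsilon = 0.0045


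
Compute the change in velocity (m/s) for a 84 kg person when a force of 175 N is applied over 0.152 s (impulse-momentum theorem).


J = F * dt = 175 * 0.152 = 26.6000 N*s
delta_v = J / m
delta_v = 26.6000 / 84
delta_v = 0.3167


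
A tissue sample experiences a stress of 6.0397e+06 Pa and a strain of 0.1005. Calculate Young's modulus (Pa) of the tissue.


E = stress / strain
E = 6.0397e+06 / 0.1005
E = 6.0097e+07


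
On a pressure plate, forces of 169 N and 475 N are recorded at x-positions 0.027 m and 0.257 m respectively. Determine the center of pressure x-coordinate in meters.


COP_x = (F1*x1 + F2*x2) / (F1 + F2)
COP_x = (169*0.027 + 475*0.257) / (169 + 475)
Numerator = 126.6380
Denominator = 644
COP_x = 0.1966


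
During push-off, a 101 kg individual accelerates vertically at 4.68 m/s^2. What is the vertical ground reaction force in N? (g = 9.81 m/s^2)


GRF = m * (g + a)
GRF = 101 * (9.81 + 4.68)
GRF = 101 * 14.4900
GRF = 1463.4900


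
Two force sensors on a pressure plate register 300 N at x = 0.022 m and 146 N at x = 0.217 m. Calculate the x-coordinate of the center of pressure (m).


COP_x = (F1*x1 + F2*x2) / (F1 + F2)
COP_x = (300*0.022 + 146*0.217) / (300 + 146)
Numerator = 38.2820
Denominator = 446
COP_x = 0.0858


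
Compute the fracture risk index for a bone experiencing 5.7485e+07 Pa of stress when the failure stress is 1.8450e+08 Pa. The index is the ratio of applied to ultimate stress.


FRI = applied / ultimate
FRI = 5.7485e+07 / 1.8450e+08
FRI = 0.3116


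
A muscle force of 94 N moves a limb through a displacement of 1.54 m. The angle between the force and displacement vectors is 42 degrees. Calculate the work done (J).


W = F * d * cos(theta)
theta = 42 deg = 0.7330 rad
cos(theta) = 0.7431
W = 94 * 1.54 * 0.7431
W = 107.5776


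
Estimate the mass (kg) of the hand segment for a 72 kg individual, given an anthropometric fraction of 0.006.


m_segment = body_mass * fraction
m_segment = 72 * 0.006
m_segment = 0.4320


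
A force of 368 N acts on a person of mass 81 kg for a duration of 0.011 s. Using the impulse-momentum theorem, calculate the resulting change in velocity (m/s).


J = F * dt = 368 * 0.011 = 4.0480 N*s
delta_v = J / m
delta_v = 4.0480 / 81
delta_v = 0.0500


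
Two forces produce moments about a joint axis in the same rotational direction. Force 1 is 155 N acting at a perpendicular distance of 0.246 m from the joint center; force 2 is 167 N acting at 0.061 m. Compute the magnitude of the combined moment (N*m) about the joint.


M = F1 * d1 + F2 * d2
M = 155 * 0.246 + 167 * 0.061
M = 38.1300 + 10.1870
M = 48.3170


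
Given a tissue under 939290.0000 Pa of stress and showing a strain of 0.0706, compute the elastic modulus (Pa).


E = stress / strain
E = 939290.0000 / 0.0706
E = 1.3304e+07


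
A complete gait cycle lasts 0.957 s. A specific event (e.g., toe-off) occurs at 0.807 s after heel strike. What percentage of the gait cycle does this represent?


pct = (event_time / cycle_time) * 100
pct = (0.807 / 0.957) * 100
ratio = 0.8433
pct = 84.3260


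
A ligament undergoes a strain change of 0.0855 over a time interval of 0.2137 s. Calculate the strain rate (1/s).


strain_rate = delta_strain / delta_t
strain_rate = 0.0855 / 0.2137
strain_rate = 0.4001


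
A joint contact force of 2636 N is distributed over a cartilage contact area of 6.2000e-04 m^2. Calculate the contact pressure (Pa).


P = F / A
P = 2636 / 6.2000e-04
P = 4.2516e+06


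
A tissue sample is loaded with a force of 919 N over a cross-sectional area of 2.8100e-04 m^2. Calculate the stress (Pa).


stress = F / A
stress = 919 / 2.8100e-04
stress = 3.2705e+06


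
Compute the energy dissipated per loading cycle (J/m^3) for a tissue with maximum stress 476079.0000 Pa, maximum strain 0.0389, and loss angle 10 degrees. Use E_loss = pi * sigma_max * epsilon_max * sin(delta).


E_loss = pi * sigma_max * epsilon_max * sin(delta)
delta = 10 deg = 0.1745 rad
sin(delta) = 0.1736
E_loss = pi * 476079.0000 * 0.0389 * 0.1736
E_loss = 10102.9622


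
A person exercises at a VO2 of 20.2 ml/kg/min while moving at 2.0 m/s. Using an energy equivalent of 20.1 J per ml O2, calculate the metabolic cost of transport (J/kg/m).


Power per kg = VO2 * 20.1 / 60
Power per kg = 20.2 * 20.1 / 60 = 6.7670 W/kg
Cost = power_per_kg / speed
Cost = 6.7670 / 2.0
Cost = 3.3835


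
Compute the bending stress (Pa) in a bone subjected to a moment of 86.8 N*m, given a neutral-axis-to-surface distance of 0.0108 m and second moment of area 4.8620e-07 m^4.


sigma = M * c / I
sigma = 86.8 * 0.0108 / 4.8620e-07
M * c = 0.9374
sigma = 1.9281e+06


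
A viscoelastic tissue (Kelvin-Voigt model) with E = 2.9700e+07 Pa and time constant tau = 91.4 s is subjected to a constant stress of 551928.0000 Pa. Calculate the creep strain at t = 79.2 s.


epsilon(t) = (sigma/E) * (1 - exp(-t/tau))
sigma/E = 551928.0000 / 2.9700e+07 = 0.0186
exp(-t/tau) = exp(-79.2 / 91.4) = 0.4204
epsilon = 0.0186 * (1 - 0.4204)
epsilon = 0.0108


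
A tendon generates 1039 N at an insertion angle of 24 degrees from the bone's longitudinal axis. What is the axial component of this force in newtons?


F_eff = F_tendon * cos(theta)
theta = 24 deg = 0.4189 rad
cos(theta) = 0.9135
F_eff = 1039 * 0.9135
F_eff = 949.1737


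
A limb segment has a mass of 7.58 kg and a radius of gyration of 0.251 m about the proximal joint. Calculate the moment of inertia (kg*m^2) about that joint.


I = m * k^2
I = 7.58 * 0.251^2
k^2 = 0.0630
I = 0.4775


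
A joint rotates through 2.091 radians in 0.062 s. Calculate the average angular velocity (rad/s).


omega = delta_theta / delta_t
omega = 2.091 / 0.062
omega = 33.7258


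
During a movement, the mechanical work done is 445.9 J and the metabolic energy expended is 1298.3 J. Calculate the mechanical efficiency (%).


eta = (W_mech / E_meta) * 100
eta = (445.9 / 1298.3) * 100
ratio = 0.3434
eta = 34.3449


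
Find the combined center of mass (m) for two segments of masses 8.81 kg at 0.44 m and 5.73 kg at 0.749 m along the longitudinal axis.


COM = (m1*x1 + m2*x2) / (m1 + m2)
COM = (8.81*0.44 + 5.73*0.749) / (8.81 + 5.73)
Numerator = 8.1682
Denominator = 14.5400
COM = 0.5618


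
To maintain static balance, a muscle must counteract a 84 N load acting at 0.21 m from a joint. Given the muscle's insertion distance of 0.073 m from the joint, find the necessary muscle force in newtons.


F_muscle = W * d_load / d_muscle
F_muscle = 84 * 0.21 / 0.073
Numerator = 17.6400
F_muscle = 241.6438


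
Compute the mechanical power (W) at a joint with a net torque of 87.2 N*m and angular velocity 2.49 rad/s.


P = M * omega
P = 87.2 * 2.49
P = 217.1280


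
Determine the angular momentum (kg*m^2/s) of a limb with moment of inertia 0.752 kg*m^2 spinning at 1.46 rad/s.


L = I * omega
L = 0.752 * 1.46
L = 1.0979


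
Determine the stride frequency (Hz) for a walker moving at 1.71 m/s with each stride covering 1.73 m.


f = v / stride_length
f = 1.71 / 1.73
f = 0.9884


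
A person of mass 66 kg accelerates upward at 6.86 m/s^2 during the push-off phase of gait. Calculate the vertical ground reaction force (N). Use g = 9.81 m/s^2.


GRF = m * (g + a)
GRF = 66 * (9.81 + 6.86)
GRF = 66 * 16.6700
GRF = 1100.2200


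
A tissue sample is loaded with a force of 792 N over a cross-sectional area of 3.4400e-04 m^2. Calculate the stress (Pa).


stress = F / A
stress = 792 / 3.4400e-04
stress = 2.3023e+06


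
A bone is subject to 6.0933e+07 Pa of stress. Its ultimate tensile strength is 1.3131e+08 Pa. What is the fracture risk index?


FRI = applied / ultimate
FRI = 6.0933e+07 / 1.3131e+08
FRI = 0.4640


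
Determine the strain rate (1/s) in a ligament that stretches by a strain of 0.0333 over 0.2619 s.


strain_rate = delta_strain / delta_t
strain_rate = 0.0333 / 0.2619
strain_rate = 0.1271


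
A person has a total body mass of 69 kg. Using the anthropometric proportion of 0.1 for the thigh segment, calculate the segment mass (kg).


m_segment = body_mass * fraction
m_segment = 69 * 0.1
m_segment = 6.9000


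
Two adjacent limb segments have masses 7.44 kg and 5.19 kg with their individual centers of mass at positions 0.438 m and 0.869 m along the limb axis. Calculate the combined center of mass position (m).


COM = (m1*x1 + m2*x2) / (m1 + m2)
COM = (7.44*0.438 + 5.19*0.869) / (7.44 + 5.19)
Numerator = 7.7688
Denominator = 12.6300
COM = 0.6151


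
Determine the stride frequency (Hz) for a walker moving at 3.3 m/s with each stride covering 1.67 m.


f = v / stride_length
f = 3.3 / 1.67
f = 1.9760


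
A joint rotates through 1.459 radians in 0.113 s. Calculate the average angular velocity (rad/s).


omega = delta_theta / delta_t
omega = 1.459 / 0.113
omega = 12.9115


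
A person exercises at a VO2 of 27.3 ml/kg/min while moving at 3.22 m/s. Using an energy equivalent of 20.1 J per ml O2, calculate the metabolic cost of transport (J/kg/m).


Power per kg = VO2 * 20.1 / 60
Power per kg = 27.3 * 20.1 / 60 = 9.1455 W/kg
Cost = power_per_kg / speed
Cost = 9.1455 / 3.22
Cost = 2.8402


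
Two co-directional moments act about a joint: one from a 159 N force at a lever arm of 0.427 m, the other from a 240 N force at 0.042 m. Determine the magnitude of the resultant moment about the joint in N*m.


M = F1 * d1 + F2 * d2
M = 159 * 0.427 + 240 * 0.042
M = 67.8930 + 10.0800
M = 77.9730


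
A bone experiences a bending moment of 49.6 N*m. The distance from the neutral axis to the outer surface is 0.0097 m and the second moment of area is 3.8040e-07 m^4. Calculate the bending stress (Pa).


sigma = M * c / I
sigma = 49.6 * 0.0097 / 3.8040e-07
M * c = 0.4811
sigma = 1.2648e+06


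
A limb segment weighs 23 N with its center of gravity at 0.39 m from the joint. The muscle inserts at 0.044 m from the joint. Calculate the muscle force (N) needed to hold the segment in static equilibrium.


F_muscle = W * d_load / d_muscle
F_muscle = 23 * 0.39 / 0.044
Numerator = 8.9700
F_muscle = 203.8636


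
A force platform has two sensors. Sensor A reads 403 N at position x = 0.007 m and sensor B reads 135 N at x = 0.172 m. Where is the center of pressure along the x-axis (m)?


COP_x = (F1*x1 + F2*x2) / (F1 + F2)
COP_x = (403*0.007 + 135*0.172) / (403 + 135)
Numerator = 26.0410
Denominator = 538
COP_x = 0.0484


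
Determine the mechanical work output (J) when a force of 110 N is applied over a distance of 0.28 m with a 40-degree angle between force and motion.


W = F * d * cos(theta)
theta = 40 deg = 0.6981 rad
cos(theta) = 0.7660
W = 110 * 0.28 * 0.7660
W = 23.5942


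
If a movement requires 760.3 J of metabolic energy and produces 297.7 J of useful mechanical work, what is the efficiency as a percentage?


eta = (W_mech / E_meta) * 100
eta = (297.7 / 760.3) * 100
ratio = 0.3916
eta = 39.1556


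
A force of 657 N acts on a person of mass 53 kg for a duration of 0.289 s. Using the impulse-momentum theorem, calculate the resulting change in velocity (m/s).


J = F * dt = 657 * 0.289 = 189.8730 N*s
delta_v = J / m
delta_v = 189.8730 / 53
delta_v = 3.5825


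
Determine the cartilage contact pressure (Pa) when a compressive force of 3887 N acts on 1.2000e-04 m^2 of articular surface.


P = F / A
P = 3887 / 1.2000e-04
P = 3.2392e+07


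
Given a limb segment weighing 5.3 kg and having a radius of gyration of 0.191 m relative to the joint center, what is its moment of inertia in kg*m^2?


I = m * k^2
I = 5.3 * 0.191^2
k^2 = 0.0365
I = 0.1933


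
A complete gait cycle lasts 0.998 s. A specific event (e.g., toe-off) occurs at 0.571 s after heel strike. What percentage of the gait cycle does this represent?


pct = (event_time / cycle_time) * 100
pct = (0.571 / 0.998) * 100
ratio = 0.5721
pct = 57.2144


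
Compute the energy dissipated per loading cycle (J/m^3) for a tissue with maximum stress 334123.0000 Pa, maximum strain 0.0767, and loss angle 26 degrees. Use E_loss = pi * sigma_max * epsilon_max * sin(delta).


E_loss = pi * sigma_max * epsilon_max * sin(delta)
delta = 26 deg = 0.4538 rad
sin(delta) = 0.4384
E_loss = pi * 334123.0000 * 0.0767 * 0.4384
E_loss = 35293.4059


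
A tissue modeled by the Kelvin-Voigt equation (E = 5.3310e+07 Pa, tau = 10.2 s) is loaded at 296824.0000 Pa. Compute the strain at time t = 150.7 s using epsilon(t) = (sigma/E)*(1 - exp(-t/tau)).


epsilon(t) = (sigma/E) * (1 - exp(-t/tau))
sigma/E = 296824.0000 / 5.3310e+07 = 0.0056
exp(-t/tau) = exp(-150.7 / 10.2) = 3.8328e-07
epsilon = 0.0056 * (1 - 3.8328e-07)
epsilon = 0.0056


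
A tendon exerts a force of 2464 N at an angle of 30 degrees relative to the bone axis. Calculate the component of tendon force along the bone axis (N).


F_eff = F_tendon * cos(theta)
theta = 30 deg = 0.5236 rad
cos(theta) = 0.8660
F_eff = 2464 * 0.8660
F_eff = 2133.8866


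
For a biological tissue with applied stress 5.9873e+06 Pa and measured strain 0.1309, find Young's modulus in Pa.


E = stress / strain
E = 5.9873e+06 / 0.1309
E = 4.5739e+07


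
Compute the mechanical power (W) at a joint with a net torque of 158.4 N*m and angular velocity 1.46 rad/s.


P = M * omega
P = 158.4 * 1.46
P = 231.2640


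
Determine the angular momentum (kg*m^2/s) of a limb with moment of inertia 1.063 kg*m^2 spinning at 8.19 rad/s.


L = I * omega
L = 1.063 * 8.19
L = 8.7060


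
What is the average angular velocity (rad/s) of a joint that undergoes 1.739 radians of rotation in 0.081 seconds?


omega = delta_theta / delta_t
omega = 1.739 / 0.081
omega = 21.4691


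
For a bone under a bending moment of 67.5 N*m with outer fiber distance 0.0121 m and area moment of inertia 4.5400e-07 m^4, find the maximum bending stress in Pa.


sigma = M * c / I
sigma = 67.5 * 0.0121 / 4.5400e-07
M * c = 0.8167
sigma = 1.7990e+06


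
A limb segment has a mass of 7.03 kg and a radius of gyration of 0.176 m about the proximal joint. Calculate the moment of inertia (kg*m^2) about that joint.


I = m * k^2
I = 7.03 * 0.176^2
k^2 = 0.0310
I = 0.2178


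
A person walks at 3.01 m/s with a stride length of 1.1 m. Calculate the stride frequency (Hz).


f = v / stride_length
f = 3.01 / 1.1
f = 2.7364


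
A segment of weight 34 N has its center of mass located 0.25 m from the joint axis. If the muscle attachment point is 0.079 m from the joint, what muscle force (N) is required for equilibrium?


F_muscle = W * d_load / d_muscle
F_muscle = 34 * 0.25 / 0.079
Numerator = 8.5000
F_muscle = 107.5949


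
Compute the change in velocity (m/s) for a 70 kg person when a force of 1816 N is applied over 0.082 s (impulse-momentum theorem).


J = F * dt = 1816 * 0.082 = 148.9120 N*s
delta_v = J / m
delta_v = 148.9120 / 70
delta_v = 2.1273


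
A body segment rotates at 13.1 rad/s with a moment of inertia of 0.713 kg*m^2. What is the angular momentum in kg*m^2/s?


L = I * omega
L = 0.713 * 13.1
L = 9.3403


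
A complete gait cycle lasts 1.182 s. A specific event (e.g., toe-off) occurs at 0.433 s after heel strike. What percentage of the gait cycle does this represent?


pct = (event_time / cycle_time) * 100
pct = (0.433 / 1.182) * 100
ratio = 0.3663
pct = 36.6328


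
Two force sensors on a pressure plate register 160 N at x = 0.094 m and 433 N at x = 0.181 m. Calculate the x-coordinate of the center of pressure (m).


COP_x = (F1*x1 + F2*x2) / (F1 + F2)
COP_x = (160*0.094 + 433*0.181) / (160 + 433)
Numerator = 93.4130
Denominator = 593
COP_x = 0.1575


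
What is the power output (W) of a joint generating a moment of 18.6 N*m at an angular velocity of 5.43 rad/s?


P = M * omega
P = 18.6 * 5.43
P = 100.9980


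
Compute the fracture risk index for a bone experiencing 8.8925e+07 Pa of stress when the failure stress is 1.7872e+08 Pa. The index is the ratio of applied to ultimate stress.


FRI = applied / ultimate
FRI = 8.8925e+07 / 1.7872e+08
FRI = 0.4976


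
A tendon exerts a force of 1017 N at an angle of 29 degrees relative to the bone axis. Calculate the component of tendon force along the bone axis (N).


F_eff = F_tendon * cos(theta)
theta = 29 deg = 0.5061 rad
cos(theta) = 0.8746
F_eff = 1017 * 0.8746
F_eff = 889.4882


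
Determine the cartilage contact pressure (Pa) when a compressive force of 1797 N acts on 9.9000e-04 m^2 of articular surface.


P = F / A
P = 1797 / 9.9000e-04
P = 1.8152e+06


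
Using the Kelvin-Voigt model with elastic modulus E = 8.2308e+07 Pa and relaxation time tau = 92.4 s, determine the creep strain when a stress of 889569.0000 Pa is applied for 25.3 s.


epsilon(t) = (sigma/E) * (1 - exp(-t/tau))
sigma/E = 889569.0000 / 8.2308e+07 = 0.0108
exp(-t/tau) = exp(-25.3 / 92.4) = 0.7605
epsilon = 0.0108 * (1 - 0.7605)
epsilon = 0.0026


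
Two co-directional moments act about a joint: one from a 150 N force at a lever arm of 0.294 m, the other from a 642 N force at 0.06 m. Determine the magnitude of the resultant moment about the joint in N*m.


M = F1 * d1 + F2 * d2
M = 150 * 0.294 + 642 * 0.06
M = 44.1000 + 38.5200
M = 82.6200


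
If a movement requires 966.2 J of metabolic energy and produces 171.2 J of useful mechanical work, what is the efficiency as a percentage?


eta = (W_mech / E_meta) * 100
eta = (171.2 / 966.2) * 100
ratio = 0.1772
eta = 17.7189


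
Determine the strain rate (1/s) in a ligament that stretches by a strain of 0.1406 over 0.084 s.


strain_rate = delta_strain / delta_t
strain_rate = 0.1406 / 0.084
strain_rate = 1.6738


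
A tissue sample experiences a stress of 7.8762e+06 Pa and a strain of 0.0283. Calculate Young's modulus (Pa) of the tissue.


E = stress / strain
E = 7.8762e+06 / 0.0283
E = 2.7831e+08


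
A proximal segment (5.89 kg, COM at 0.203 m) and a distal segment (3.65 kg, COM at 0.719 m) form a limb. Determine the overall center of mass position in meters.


COM = (m1*x1 + m2*x2) / (m1 + m2)
COM = (5.89*0.203 + 3.65*0.719) / (5.89 + 3.65)
Numerator = 3.8200
Denominator = 9.5400
COM = 0.4004


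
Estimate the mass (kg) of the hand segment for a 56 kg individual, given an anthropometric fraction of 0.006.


m_segment = body_mass * fraction
m_segment = 56 * 0.006
m_segment = 0.3360


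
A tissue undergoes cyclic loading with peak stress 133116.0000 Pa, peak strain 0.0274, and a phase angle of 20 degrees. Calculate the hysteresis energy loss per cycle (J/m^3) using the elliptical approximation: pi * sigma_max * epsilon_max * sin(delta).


E_loss = pi * sigma_max * epsilon_max * sin(delta)
delta = 20 deg = 0.3491 rad
sin(delta) = 0.3420
E_loss = pi * 133116.0000 * 0.0274 * 0.3420
E_loss = 3919.0642


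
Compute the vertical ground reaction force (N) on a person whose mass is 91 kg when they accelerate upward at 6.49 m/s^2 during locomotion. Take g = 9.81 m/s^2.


GRF = m * (g + a)
GRF = 91 * (9.81 + 6.49)
GRF = 91 * 16.3000
GRF = 1483.3000


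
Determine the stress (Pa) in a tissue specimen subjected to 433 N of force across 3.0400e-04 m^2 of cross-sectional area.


stress = F / A
stress = 433 / 3.0400e-04
stress = 1.4243e+06


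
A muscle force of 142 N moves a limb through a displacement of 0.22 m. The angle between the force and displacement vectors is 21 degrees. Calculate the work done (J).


W = F * d * cos(theta)
theta = 21 deg = 0.3665 rad
cos(theta) = 0.9336
W = 142 * 0.22 * 0.9336
W = 29.1651


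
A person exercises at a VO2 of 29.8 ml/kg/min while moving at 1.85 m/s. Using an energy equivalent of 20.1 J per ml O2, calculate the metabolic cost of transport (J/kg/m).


Power per kg = VO2 * 20.1 / 60
Power per kg = 29.8 * 20.1 / 60 = 9.9830 W/kg
Cost = power_per_kg / speed
Cost = 9.9830 / 1.85
Cost = 5.3962


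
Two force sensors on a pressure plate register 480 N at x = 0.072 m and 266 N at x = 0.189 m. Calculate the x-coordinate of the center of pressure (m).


COP_x = (F1*x1 + F2*x2) / (F1 + F2)
COP_x = (480*0.072 + 266*0.189) / (480 + 266)
Numerator = 84.8340
Denominator = 746
COP_x = 0.1137


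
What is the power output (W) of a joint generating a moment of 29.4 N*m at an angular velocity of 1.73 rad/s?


P = M * omega
P = 29.4 * 1.73
P = 50.8620


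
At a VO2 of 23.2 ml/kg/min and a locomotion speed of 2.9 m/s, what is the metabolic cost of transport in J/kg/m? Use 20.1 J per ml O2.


Power per kg = VO2 * 20.1 / 60
Power per kg = 23.2 * 20.1 / 60 = 7.7720 W/kg
Cost = power_per_kg / speed
Cost = 7.7720 / 2.9
Cost = 2.6800


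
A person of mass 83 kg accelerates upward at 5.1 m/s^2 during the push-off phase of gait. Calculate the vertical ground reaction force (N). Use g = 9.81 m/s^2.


GRF = m * (g + a)
GRF = 83 * (9.81 + 5.1)
GRF = 83 * 14.9100
GRF = 1237.5300


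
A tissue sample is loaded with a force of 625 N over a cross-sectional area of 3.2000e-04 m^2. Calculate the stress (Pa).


stress = F / A
stress = 625 / 3.2000e-04
stress = 1.9531e+06


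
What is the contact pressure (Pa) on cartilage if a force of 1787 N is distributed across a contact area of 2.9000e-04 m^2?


P = F / A
P = 1787 / 2.9000e-04
P = 6.1621e+06


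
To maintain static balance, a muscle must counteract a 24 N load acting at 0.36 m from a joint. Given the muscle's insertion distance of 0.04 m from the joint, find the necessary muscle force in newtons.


F_muscle = W * d_load / d_muscle
F_muscle = 24 * 0.36 / 0.04
Numerator = 8.6400
F_muscle = 216.0000


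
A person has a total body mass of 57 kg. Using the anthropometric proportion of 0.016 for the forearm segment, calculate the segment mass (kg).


m_segment = body_mass * fraction
m_segment = 57 * 0.016
m_segment = 0.9120


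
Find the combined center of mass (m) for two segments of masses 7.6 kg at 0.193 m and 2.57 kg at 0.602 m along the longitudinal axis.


COM = (m1*x1 + m2*x2) / (m1 + m2)
COM = (7.6*0.193 + 2.57*0.602) / (7.6 + 2.57)
Numerator = 3.0139
Denominator = 10.1700
COM = 0.2964


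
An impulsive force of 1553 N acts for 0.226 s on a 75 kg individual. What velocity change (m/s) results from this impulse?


J = F * dt = 1553 * 0.226 = 350.9780 N*s
delta_v = J / m
delta_v = 350.9780 / 75
delta_v = 4.6797


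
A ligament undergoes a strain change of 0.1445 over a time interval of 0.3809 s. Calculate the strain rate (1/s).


strain_rate = delta_strain / delta_t
strain_rate = 0.1445 / 0.3809
strain_rate = 0.3794


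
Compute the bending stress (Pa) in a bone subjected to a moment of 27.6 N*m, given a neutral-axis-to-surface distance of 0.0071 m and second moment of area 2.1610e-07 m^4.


sigma = M * c / I
sigma = 27.6 * 0.0071 / 2.1610e-07
M * c = 0.1960
sigma = 906802.4063


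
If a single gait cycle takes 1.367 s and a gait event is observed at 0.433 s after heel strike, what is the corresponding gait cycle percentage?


pct = (event_time / cycle_time) * 100
pct = (0.433 / 1.367) * 100
ratio = 0.3168
pct = 31.6752


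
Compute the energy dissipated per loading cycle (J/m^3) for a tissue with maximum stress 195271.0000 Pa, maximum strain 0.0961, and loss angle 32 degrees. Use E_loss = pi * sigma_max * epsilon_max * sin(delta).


E_loss = pi * sigma_max * epsilon_max * sin(delta)
delta = 32 deg = 0.5585 rad
sin(delta) = 0.5299
E_loss = pi * 195271.0000 * 0.0961 * 0.5299
E_loss = 31240.6973


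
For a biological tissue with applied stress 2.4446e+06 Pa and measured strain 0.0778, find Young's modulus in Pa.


E = stress / strain
E = 2.4446e+06 / 0.0778
E = 3.1422e+07


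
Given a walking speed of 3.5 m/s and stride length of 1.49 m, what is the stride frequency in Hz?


f = v / stride_length
f = 3.5 / 1.49
f = 2.3490


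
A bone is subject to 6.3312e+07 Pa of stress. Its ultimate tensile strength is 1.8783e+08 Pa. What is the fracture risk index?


FRI = applied / ultimate
FRI = 6.3312e+07 / 1.8783e+08
FRI = 0.3371


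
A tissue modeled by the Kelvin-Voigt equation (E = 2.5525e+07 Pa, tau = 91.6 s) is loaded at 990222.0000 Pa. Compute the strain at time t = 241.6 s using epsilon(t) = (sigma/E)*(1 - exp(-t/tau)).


epsilon(t) = (sigma/E) * (1 - exp(-t/tau))
sigma/E = 990222.0000 / 2.5525e+07 = 0.0388
exp(-t/tau) = exp(-241.6 / 91.6) = 0.0715
epsilon = 0.0388 * (1 - 0.0715)
epsilon = 0.0360


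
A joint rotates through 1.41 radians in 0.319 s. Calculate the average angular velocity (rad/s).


omega = delta_theta / delta_t
omega = 1.41 / 0.319
omega = 4.4201


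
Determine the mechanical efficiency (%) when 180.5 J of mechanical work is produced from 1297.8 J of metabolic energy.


eta = (W_mech / E_meta) * 100
eta = (180.5 / 1297.8) * 100
ratio = 0.1391
eta = 13.9082


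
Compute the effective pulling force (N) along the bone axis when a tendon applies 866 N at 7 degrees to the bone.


F_eff = F_tendon * cos(theta)
theta = 7 deg = 0.1222 rad
cos(theta) = 0.9925
F_eff = 866 * 0.9925
F_eff = 859.5450


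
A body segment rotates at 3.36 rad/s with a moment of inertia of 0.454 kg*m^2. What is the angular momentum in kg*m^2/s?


L = I * omega
L = 0.454 * 3.36
L = 1.5254


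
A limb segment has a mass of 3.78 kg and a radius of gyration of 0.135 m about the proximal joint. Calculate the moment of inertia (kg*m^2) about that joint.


I = m * k^2
I = 3.78 * 0.135^2
k^2 = 0.0182
I = 0.0689


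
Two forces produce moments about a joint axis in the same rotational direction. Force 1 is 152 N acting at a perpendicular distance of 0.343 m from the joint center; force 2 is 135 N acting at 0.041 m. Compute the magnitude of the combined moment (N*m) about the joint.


M = F1 * d1 + F2 * d2
M = 152 * 0.343 + 135 * 0.041
M = 52.1360 + 5.5350
M = 57.6710


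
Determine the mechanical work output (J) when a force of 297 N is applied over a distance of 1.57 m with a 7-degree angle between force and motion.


W = F * d * cos(theta)
theta = 7 deg = 0.1222 rad
cos(theta) = 0.9925
W = 297 * 1.57 * 0.9925
W = 462.8143


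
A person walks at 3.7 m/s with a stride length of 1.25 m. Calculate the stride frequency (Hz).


f = v / stride_length
f = 3.7 / 1.25
f = 2.9600


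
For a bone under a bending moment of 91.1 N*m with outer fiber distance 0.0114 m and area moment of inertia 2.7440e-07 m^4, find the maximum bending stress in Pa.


sigma = M * c / I
sigma = 91.1 * 0.0114 / 2.7440e-07
M * c = 1.0385
sigma = 3.7848e+06


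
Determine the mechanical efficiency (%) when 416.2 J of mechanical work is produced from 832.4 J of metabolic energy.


eta = (W_mech / E_meta) * 100
eta = (416.2 / 832.4) * 100
ratio = 0.5000
eta = 50.0000


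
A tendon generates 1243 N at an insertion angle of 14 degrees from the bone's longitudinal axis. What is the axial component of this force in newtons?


F_eff = F_tendon * cos(theta)
theta = 14 deg = 0.2443 rad
cos(theta) = 0.9703
F_eff = 1243 * 0.9703
F_eff = 1206.0776


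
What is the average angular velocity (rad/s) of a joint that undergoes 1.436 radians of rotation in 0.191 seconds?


omega = delta_theta / delta_t
omega = 1.436 / 0.191
omega = 7.5183
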